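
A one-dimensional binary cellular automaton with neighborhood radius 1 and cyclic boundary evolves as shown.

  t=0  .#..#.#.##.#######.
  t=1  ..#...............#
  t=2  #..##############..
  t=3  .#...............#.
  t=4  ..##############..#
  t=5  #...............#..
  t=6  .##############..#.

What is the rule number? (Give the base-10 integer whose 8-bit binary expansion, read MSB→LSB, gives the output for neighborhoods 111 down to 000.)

  [7] ### => .  t=0,i=12
  [6] ##. => .  t=0,i=9
  [5] #.# => .  t=0,i=5
  [4] #.. => #  t=0,i=2
  [3] .## => .  t=0,i=8
  [2] .#. => .  t=0,i=1
  [1] ..# => .  t=0,i=0
  [0] ... => #  t=1,i=4
  bits 00010001 = 17

17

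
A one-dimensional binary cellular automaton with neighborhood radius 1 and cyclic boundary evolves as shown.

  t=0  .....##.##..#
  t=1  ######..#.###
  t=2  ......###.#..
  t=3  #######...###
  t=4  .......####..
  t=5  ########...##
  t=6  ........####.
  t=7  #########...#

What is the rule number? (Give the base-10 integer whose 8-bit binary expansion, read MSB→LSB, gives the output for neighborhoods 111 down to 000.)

  nb ###: next=.  (t=1,i=0, bit7=0)
  nb ##.: next=.  (t=0,i=6, bit6=0)
  nb #.#: next=.  (t=0,i=7, bit5=0)
  nb #..: next=#  (t=0,i=0, bit4=1)
  nb .##: next=#  (t=0,i=5, bit3=1)
  nb .#.: next=#  (t=0,i=12, bit2=1)
  nb ..#: next=#  (t=0,i=4, bit1=1)
  nb ...: next=#  (t=0,i=1, bit0=1)
  bits 00011111 = 31

31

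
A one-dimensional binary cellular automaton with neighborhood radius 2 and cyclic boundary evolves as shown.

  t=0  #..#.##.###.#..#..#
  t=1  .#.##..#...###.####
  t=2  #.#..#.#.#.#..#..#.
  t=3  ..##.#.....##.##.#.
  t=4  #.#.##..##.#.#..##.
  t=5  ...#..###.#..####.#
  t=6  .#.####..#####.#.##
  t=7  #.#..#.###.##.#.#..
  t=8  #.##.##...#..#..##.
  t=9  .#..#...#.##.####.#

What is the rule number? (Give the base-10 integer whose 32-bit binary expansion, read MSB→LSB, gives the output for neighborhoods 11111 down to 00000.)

  #####|#  b31=1 t=6,i=11
  ####.|#  b30=1 t=1,i=17
  ###.#|.  b29=0 t=0,i=10
  ###..|.  b28=0 t=6,i=6
  ##.##|#  b27=1 t=0,i=7
  ##.#.|#  b26=1 t=0,i=11
  ##..#|#  b25=1 t=0,i=1
  ##...|.  b24=0 t=8,i=7
  #.###|.  b23=0 t=0,i=8
  #.##.|.  b22=0 t=0,i=5
  #.#.#|.  b21=0 t=1,i=1
  #.#..|#  b20=1 t=0,i=12
  #..##|#  b19=1 t=0,i=17
  #..#.|.  b18=0 t=0,i=2
  #...#|#  b17=1 t=1,i=9
  #....|.  b16=0 t=3,i=7
  .####|.  b15=0 t=1,i=16
  .###.|.  b14=0 t=0,i=9
  .##.#|.  b13=0 t=0,i=6
  .##..|.  b12=0 t=0,i=0
  .#.##|#  b11=1 t=0,i=4
  .#.#.|.  b10=0 t=2,i=1
  .#..#|#  b9=1 t=0,i=13
  .#...|.  b8=0 t=1,i=8
  ..###|#  b7=1 t=1,i=11
  ..##.|#  b6=1 t=0,i=18
  ..#.#|#  b5=1 t=0,i=3
  ..#..|#  b4=1 t=0,i=15
  ...##|.  b3=0 t=1,i=10
  ...#.|.  b2=0 t=5,i=2
  ....#|#  b1=1 t=3,i=9
  .....|#  b0=1 t=3,i=8
  bits 11001110000110100000101011110011 = 3457813235

3457813235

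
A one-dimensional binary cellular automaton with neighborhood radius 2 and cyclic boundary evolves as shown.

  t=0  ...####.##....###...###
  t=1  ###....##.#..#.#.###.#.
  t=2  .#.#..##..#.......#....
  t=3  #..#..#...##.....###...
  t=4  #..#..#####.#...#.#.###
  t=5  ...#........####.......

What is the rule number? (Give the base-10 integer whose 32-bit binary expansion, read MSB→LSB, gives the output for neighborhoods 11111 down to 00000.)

  [31] ##### => .  t=4,i=8
  [30] ####. => .  t=0,i=5
  [29] ###.# => .  t=0,i=6
  [28] ###.. => .  t=0,i=16
  [27] ##.## => #  t=0,i=7
  [26] ##.#. => .  t=1,i=9
  [25] ##..# => .  t=2,i=8
  [24] ##... => #  t=0,i=0
  [23] #.### => .  t=1,i=0
  [22] #.##. => #  t=0,i=8
  [21] #.#.# => .  t=1,i=15
  [20] #.#.. => #  t=1,i=10
  [19] #..## => .  t=2,i=5
  [18] #..#. => .  t=1,i=12
  [17] #...# => #  t=0,i=1
  [16] #.... => .  t=0,i=11
  [15] .#### => .  t=0,i=4
  [14] .###. => #  t=0,i=15
  [13] .##.# => .  t=1,i=8
  [12] .##.. => .  t=0,i=9
  [11] .#.## => .  t=1,i=16
  [10] .#.#. => .  t=1,i=14
  [9] .#..# => .  t=1,i=11
  [8] .#... => #  t=2,i=11
  [7] ..### => .  t=0,i=3
  [6] ..##. => #  t=1,i=7
  [5] ..#.# => .  t=1,i=13
  [4] ..#.. => #  t=2,i=10
  [3] ...## => #  t=0,i=2
  [2] ...#. => #  t=2,i=0
  [1] ....# => .  t=0,i=12
  [0] ..... => .  t=2,i=13
  bits 00001001010100100100000101011100 = 156385628

156385628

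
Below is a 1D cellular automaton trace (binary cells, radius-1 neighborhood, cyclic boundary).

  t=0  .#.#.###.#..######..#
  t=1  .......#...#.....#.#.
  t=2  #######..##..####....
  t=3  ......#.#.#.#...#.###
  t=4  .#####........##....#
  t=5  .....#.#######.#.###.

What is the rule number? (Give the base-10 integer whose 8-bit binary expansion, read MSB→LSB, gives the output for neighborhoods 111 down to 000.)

67

  ### -> .   bit 7 = 0  t=0,i=6
  ##. -> #   bit 6 = 1  t=0,i=7
  #.# -> .   bit 5 = 0  t=0,i=0
  #.. -> .   bit 4 = 0  t=0,i=10
  .## -> .   bit 3 = 0  t=0,i=5
  .#. -> .   bit 2 = 0  t=0,i=1
  ..# -> #   bit 1 = 1  t=0,i=11
  ... -> #   bit 0 = 1  t=1,i=0
  bits 01000011 = 67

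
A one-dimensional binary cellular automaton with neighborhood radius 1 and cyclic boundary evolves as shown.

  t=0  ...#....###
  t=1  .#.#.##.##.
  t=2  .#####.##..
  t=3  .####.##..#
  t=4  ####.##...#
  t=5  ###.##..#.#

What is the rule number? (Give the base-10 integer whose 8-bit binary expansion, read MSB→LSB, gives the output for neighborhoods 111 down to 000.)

  [7] ### => #  t=0,i=9
  [6] ##. => .  t=0,i=10
  [5] #.# => #  t=1,i=2
  [4] #.. => .  t=0,i=0
  [3] .## => #  t=0,i=8
  [2] .#. => #  t=0,i=3
  [1] ..# => .  t=0,i=2
  [0] ... => #  t=0,i=1
  bits 10101101 = 173

173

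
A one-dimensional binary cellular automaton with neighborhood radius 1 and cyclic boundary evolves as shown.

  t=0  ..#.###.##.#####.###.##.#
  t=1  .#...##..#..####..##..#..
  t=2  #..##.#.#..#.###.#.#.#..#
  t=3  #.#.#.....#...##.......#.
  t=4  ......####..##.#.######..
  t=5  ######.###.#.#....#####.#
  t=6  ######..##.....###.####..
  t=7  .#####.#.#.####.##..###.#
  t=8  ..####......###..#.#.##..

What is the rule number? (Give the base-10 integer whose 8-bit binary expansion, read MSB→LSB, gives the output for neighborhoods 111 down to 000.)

  ###|#  b7=1 t=0,i=5
  ##.|#  b6=1 t=0,i=6
  #.#|.  b5=0 t=0,i=3
  #..|.  b4=0 t=0,i=0
  .##|.  b3=0 t=0,i=4
  .#.|.  b2=0 t=0,i=2
  ..#|#  b1=1 t=0,i=1
  ...|#  b0=1 t=1,i=3
  bits 11000011 = 195

195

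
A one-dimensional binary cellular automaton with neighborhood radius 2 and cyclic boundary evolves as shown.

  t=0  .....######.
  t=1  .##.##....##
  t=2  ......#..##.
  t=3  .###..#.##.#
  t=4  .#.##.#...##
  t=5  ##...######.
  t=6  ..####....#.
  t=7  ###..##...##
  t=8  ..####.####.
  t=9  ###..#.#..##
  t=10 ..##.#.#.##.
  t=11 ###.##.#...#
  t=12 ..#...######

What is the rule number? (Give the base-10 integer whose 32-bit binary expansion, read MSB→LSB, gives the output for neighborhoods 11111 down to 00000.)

  nb #####: next=.  (t=0,i=7, bit31=0)
  nb ####.: next=.  (t=0,i=9, bit30=0)
  nb ###.#: next=#  (t=5,i=10, bit29=1)
  nb ###..: next=#  (t=0,i=10, bit28=1)
  nb ##.##: next=.  (t=1,i=0, bit27=0)
  nb ##.#.: next=#  (t=3,i=10, bit26=1)
  nb ##..#: next=#  (t=3,i=4, bit25=1)
  nb ##...: next=#  (t=0,i=11, bit24=1)
  nb #.###: next=#  (t=3,i=1, bit23=1)
  nb #.##.: next=.  (t=1,i=1, bit22=0)
  nb #.#.#: next=#  (t=3,i=11, bit21=1)
  nb #.#..: next=#  (t=4,i=6, bit20=1)
  nb #..##: next=#  (t=2,i=8, bit19=1)
  nb #..#.: next=.  (t=3,i=5, bit18=0)
  nb #...#: next=#  (t=4,i=8, bit17=1)
  nb #....: next=.  (t=0,i=0, bit16=0)
  nb .####: next=.  (t=0,i=6, bit15=0)
  nb .###.: next=.  (t=3,i=2, bit14=0)
  nb .##.#: next=.  (t=1,i=2, bit13=0)
  nb .##..: next=.  (t=1,i=5, bit12=0)
  nb .#.##: next=.  (t=3,i=0, bit11=0)
  nb .#.#.: next=.  (t=9,i=6, bit10=0)
  nb .#..#: next=.  (t=2,i=7, bit9=0)
  nb .#...: next=#  (t=4,i=7, bit8=1)
  nb ..###: next=#  (t=0,i=5, bit7=1)
  nb ..##.: next=#  (t=1,i=10, bit6=1)
  nb ..#.#: next=#  (t=3,i=6, bit5=1)
  nb ..#..: next=#  (t=2,i=6, bit4=1)
  nb ...##: next=#  (t=0,i=4, bit3=1)
  nb ...#.: next=.  (t=2,i=5, bit2=0)
  nb ....#: next=.  (t=0,i=3, bit1=0)
  nb .....: next=#  (t=0,i=1, bit0=1)
  bits 00110111101110100000000111111001 = 934937081

934937081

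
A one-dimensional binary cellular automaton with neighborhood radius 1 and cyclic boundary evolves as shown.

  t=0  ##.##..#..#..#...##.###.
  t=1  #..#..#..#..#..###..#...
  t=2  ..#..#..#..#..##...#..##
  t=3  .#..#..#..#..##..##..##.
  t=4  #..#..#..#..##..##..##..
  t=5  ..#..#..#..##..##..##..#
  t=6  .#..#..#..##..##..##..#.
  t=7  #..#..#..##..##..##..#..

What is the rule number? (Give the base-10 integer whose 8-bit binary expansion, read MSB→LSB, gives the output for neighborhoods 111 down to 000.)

  ### -> .   bit 7 = 0  t=0,i=21
  ##. -> .   bit 6 = 0  t=0,i=1
  #.# -> .   bit 5 = 0  t=0,i=2
  #.. -> .   bit 4 = 0  t=0,i=5
  .## -> #   bit 3 = 1  t=0,i=0
  .#. -> .   bit 2 = 0  t=0,i=7
  ..# -> #   bit 1 = 1  t=0,i=6
  ... -> #   bit 0 = 1  t=0,i=15
  bits 00001011 = 11

11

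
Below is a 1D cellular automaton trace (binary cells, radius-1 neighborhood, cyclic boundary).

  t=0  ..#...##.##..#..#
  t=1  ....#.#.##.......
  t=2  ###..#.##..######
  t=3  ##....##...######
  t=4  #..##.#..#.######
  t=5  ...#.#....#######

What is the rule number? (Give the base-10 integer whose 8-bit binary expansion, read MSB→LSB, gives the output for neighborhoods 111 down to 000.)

  ### -> #   bit 7 = 1  t=2,i=0
  ##. -> .   bit 6 = 0  t=0,i=7
  #.# -> #   bit 5 = 1  t=0,i=8
  #.. -> .   bit 4 = 0  t=0,i=0
  .## -> #   bit 3 = 1  t=0,i=6
  .#. -> .   bit 2 = 0  t=0,i=2
  ..# -> .   bit 1 = 0  t=0,i=1
  ... -> #   bit 0 = 1  t=0,i=4
  bits 10101001 = 169

169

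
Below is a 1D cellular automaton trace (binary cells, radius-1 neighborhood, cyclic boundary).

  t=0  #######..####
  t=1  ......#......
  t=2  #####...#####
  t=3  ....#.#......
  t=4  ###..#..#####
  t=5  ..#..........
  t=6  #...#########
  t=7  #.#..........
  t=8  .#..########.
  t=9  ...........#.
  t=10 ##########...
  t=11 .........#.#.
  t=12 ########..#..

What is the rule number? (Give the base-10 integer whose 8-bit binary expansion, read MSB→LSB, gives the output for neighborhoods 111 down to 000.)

  [7] ### => .  t=0,i=0
  [6] ##. => #  t=0,i=6
  [5] #.# => #  t=3,i=5
  [4] #.. => .  t=0,i=7
  [3] .## => .  t=0,i=9
  [2] .#. => .  t=1,i=6
  [1] ..# => .  t=0,i=8
  [0] ... => #  t=1,i=0
  bits 01100001 = 97

97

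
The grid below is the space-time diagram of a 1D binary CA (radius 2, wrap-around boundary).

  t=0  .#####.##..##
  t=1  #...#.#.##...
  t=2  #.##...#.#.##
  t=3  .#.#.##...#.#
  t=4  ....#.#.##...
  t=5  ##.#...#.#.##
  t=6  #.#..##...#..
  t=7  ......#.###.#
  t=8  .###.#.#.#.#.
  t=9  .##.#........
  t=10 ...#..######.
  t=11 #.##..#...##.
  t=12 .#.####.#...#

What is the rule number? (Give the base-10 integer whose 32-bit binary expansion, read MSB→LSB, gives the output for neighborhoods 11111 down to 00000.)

  ##### -> .   bit 31 = 0  t=0,i=3
  ####. -> #   bit 30 = 1  t=0,i=4
  ###.# -> .   bit 29 = 0  t=0,i=5
  ###.. -> #   bit 28 = 1  t=10,i=11
  ##.## -> #   bit 27 = 1  t=0,i=0
  ##.#. -> #   bit 26 = 1  t=5,i=2
  ##..# -> #   bit 25 = 1  t=0,i=9
  ##... -> .   bit 24 = 0  t=1,i=10
  #.### -> .   bit 23 = 0  t=0,i=1
  #.##. -> .   bit 22 = 0  t=0,i=7
  #.#.# -> .   bit 21 = 0  t=1,i=6
  #.#.. -> .   bit 20 = 0  t=5,i=3
  #..## -> .   bit 19 = 0  t=0,i=10
  #..#. -> #   bit 18 = 1  t=6,i=12
  #...# -> #   bit 17 = 1  t=1,i=2
  #.... -> #   bit 16 = 1  t=4,i=11
  .#### -> .   bit 15 = 0  t=0,i=2
  .###. -> #   bit 14 = 1  t=2,i=12
  .##.# -> .   bit 13 = 0  t=0,i=12
  .##.. -> #   bit 12 = 1  t=0,i=8
  .#.## -> #   bit 11 = 1  t=1,i=7
  .#.#. -> .   bit 10 = 0  t=1,i=5
  .#..# -> .   bit 9 = 0  t=6,i=3
  .#... -> .   bit 8 = 0  t=1,i=1
  ..### -> #   bit 7 = 1  t=8,i=1
  ..##. -> .   bit 6 = 0  t=0,i=11
  ..#.# -> .   bit 5 = 0  t=1,i=4
  ..#.. -> #   bit 4 = 1  t=1,i=0
  ...## -> .   bit 3 = 0  t=9,i=0
  ...#. -> #   bit 2 = 1  t=1,i=3
  ....# -> .   bit 1 = 0  t=4,i=2
  ..... -> #   bit 0 = 1  t=4,i=0
  bits 01011110000001110101100010010101 = 1577539733

1577539733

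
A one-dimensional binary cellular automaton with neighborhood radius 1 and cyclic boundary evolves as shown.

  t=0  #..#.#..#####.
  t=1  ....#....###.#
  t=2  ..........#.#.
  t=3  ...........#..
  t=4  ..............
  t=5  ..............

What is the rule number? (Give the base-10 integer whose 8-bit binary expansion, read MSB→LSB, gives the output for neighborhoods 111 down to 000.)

  nb ###: next=#  (t=0,i=9, bit7=1)
  nb ##.: next=.  (t=0,i=12, bit6=0)
  nb #.#: next=#  (t=0,i=4, bit5=1)
  nb #..: next=.  (t=0,i=1, bit4=0)
  nb .##: next=.  (t=0,i=8, bit3=0)
  nb .#.: next=.  (t=0,i=0, bit2=0)
  nb ..#: next=.  (t=0,i=2, bit1=0)
  nb ...: next=.  (t=1,i=1, bit0=0)
  bits 10100000 = 160

160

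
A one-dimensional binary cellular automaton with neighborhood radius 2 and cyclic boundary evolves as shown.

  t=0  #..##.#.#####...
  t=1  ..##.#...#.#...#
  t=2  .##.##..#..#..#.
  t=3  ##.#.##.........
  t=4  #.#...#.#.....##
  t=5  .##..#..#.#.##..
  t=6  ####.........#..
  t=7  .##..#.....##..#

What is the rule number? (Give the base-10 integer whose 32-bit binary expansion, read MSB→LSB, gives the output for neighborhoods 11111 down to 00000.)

1310298190

  nb #####: next=.  (t=0,i=10, bit31=0)
  nb ####.: next=#  (t=0,i=11, bit30=1)
  nb ###.#: next=.  (t=4,i=0, bit29=0)
  nb ###..: next=.  (t=0,i=12, bit28=0)
  nb ##.##: next=#  (t=2,i=3, bit27=1)
  nb ##.#.: next=#  (t=0,i=5, bit26=1)
  nb ##..#: next=#  (t=2,i=6, bit25=1)
  nb ##...: next=.  (t=0,i=13, bit24=0)
  nb #.###: next=.  (t=0,i=8, bit23=0)
  nb #.##.: next=.  (t=2,i=4, bit22=0)
  nb #.#.#: next=.  (t=0,i=6, bit21=0)
  nb #.#..: next=#  (t=1,i=5, bit20=1)
  nb #..##: next=#  (t=0,i=2, bit19=1)
  nb #..#.: next=.  (t=2,i=7, bit18=0)
  nb #...#: next=.  (t=0,i=14, bit17=0)
  nb #....: next=#  (t=3,i=8, bit16=1)
  nb .####: next=#  (t=0,i=9, bit15=1)
  nb .###.: next=.  (t=4,i=15, bit14=0)
  nb .##.#: next=.  (t=0,i=4, bit13=0)
  nb .##..: next=#  (t=2,i=5, bit12=1)
  nb .#.##: next=.  (t=0,i=7, bit11=0)
  nb .#.#.: next=.  (t=1,i=10, bit10=0)
  nb .#..#: next=.  (t=0,i=1, bit9=0)
  nb .#...: next=.  (t=1,i=6, bit8=0)
  nb ..###: next=.  (t=4,i=14, bit7=0)
  nb ..##.: next=#  (t=0,i=3, bit6=1)
  nb ..#.#: next=.  (t=1,i=9, bit5=0)
  nb ..#..: next=.  (t=0,i=0, bit4=0)
  nb ...##: next=#  (t=3,i=15, bit3=1)
  nb ...#.: next=#  (t=0,i=15, bit2=1)
  nb ....#: next=#  (t=3,i=14, bit1=1)
  nb .....: next=.  (t=3,i=9, bit0=0)
  bits 01001110000110011001000001001110 = 1310298190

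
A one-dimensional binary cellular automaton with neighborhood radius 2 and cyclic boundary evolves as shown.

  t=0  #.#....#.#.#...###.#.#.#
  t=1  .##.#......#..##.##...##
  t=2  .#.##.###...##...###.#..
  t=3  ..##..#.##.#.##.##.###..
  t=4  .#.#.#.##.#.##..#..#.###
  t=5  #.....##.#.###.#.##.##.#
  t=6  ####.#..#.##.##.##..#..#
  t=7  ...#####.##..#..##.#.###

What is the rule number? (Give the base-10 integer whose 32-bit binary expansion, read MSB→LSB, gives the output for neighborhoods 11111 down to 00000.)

903682697

  [31] ##### => .  t=6,i=1
  [30] ####. => .  t=6,i=2
  [29] ###.# => #  t=0,i=17
  [28] ###.. => #  t=2,i=8
  [27] ##.## => .  t=1,i=0
  [26] ##.#. => #  t=0,i=1
  [25] ##..# => .  t=3,i=4
  [24] ##... => #  t=1,i=19
  [23] #.### => #  t=2,i=6
  [22] #.##. => #  t=0,i=23
  [21] #.#.# => .  t=0,i=9
  [20] #.#.. => #  t=0,i=2
  [19] #..## => #  t=1,i=13
  [18] #..#. => #  t=3,i=5
  [17] #...# => .  t=0,i=13
  [16] #.... => #  t=0,i=4
  [15] .#### => .  t=6,i=0
  [14] .###. => .  t=0,i=16
  [13] .##.# => .  t=0,i=0
  [12] .##.. => #  t=1,i=18
  [11] .#.## => #  t=0,i=22
  [10] .#.#. => .  t=0,i=8
  [9] .#..# => #  t=1,i=12
  [8] .#... => .  t=0,i=3
  [7] ..### => #  t=0,i=15
  [6] ..##. => .  t=1,i=14
  [5] ..#.# => .  t=0,i=7
  [4] ..#.. => .  t=1,i=11
  [3] ...## => #  t=0,i=14
  [2] ...#. => .  t=0,i=6
  [1] ....# => .  t=0,i=5
  [0] ..... => #  t=1,i=7
  bits 00110101110111010001101010001001 = 903682697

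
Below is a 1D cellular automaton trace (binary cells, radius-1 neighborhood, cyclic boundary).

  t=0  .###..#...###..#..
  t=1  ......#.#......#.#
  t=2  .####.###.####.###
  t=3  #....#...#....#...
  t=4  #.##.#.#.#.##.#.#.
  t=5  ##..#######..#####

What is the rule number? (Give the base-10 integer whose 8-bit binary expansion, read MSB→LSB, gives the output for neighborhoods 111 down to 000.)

37

  ### -> .   bit 7 = 0  t=0,i=2
  ##. -> .   bit 6 = 0  t=0,i=3
  #.# -> #   bit 5 = 1  t=1,i=7
  #.. -> .   bit 4 = 0  t=0,i=4
  .## -> .   bit 3 = 0  t=0,i=1
  .#. -> #   bit 2 = 1  t=0,i=6
  ..# -> .   bit 1 = 0  t=0,i=0
  ... -> #   bit 0 = 1  t=0,i=8
  bits 00100101 = 37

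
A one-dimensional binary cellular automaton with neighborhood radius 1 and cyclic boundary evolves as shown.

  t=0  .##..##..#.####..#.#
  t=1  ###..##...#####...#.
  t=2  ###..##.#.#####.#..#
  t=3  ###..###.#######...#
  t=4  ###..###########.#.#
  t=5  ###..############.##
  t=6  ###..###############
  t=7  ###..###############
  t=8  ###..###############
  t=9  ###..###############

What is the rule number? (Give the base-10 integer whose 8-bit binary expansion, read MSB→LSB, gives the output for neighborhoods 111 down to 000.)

  ### -> #   bit 7 = 1  t=0,i=12
  ##. -> #   bit 6 = 1  t=0,i=2
  #.# -> #   bit 5 = 1  t=0,i=0
  #.. -> .   bit 4 = 0  t=0,i=3
  .## -> #   bit 3 = 1  t=0,i=1
  .#. -> .   bit 2 = 0  t=0,i=9
  ..# -> .   bit 1 = 0  t=0,i=4
  ... -> #   bit 0 = 1  t=1,i=8
  bits 11101001 = 233

233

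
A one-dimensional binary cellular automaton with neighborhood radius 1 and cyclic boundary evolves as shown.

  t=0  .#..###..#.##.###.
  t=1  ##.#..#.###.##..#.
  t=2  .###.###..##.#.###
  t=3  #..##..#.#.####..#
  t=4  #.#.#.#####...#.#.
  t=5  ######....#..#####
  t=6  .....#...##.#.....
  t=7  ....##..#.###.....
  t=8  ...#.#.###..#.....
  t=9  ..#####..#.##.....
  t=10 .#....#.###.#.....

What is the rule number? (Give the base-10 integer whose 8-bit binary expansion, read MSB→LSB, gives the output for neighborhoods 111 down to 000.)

  ###|.  b7=0 t=0,i=5
  ##.|#  b6=1 t=0,i=6
  #.#|#  b5=1 t=0,i=10
  #..|.  b4=0 t=0,i=2
  .##|.  b3=0 t=0,i=4
  .#.|#  b2=1 t=0,i=1
  ..#|#  b1=1 t=0,i=0
  ...|.  b0=0 t=4,i=12
  bits 01100110 = 102

102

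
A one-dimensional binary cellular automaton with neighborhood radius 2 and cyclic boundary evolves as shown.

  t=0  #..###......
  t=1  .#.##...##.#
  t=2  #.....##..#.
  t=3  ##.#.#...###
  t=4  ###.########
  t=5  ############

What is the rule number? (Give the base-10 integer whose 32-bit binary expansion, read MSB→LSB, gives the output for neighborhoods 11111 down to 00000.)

3969304493

  nb #####: next=#  (t=3,i=11, bit31=1)
  nb ####.: next=#  (t=3,i=0, bit30=1)
  nb ###.#: next=#  (t=3,i=1, bit29=1)
  nb ###..: next=.  (t=0,i=5, bit28=0)
  nb ##.##: next=#  (t=4,i=3, bit27=1)
  nb ##.#.: next=#  (t=1,i=10, bit26=1)
  nb ##..#: next=.  (t=2,i=8, bit25=0)
  nb ##...: next=.  (t=0,i=6, bit24=0)
  nb #.###: next=#  (t=4,i=4, bit23=1)
  nb #.##.: next=.  (t=1,i=3, bit22=0)
  nb #.#.#: next=.  (t=1,i=1, bit21=0)
  nb #.#..: next=#  (t=2,i=0, bit20=1)
  nb #..##: next=.  (t=0,i=2, bit19=0)
  nb #..#.: next=#  (t=2,i=9, bit18=1)
  nb #...#: next=#  (t=1,i=6, bit17=1)
  nb #....: next=.  (t=0,i=7, bit16=0)
  nb .####: next=#  (t=3,i=10, bit15=1)
  nb .###.: next=#  (t=0,i=4, bit14=1)
  nb .##.#: next=.  (t=1,i=9, bit13=0)
  nb .##..: next=.  (t=1,i=4, bit12=0)
  nb .#.##: next=.  (t=1,i=2, bit11=0)
  nb .#.#.: next=#  (t=1,i=0, bit10=1)
  nb .#..#: next=#  (t=0,i=1, bit9=1)
  nb .#...: next=#  (t=2,i=1, bit8=1)
  nb ..###: next=#  (t=0,i=3, bit7=1)
  nb ..##.: next=.  (t=1,i=8, bit6=0)
  nb ..#.#: next=#  (t=2,i=10, bit5=1)
  nb ..#..: next=.  (t=0,i=0, bit4=0)
  nb ...##: next=#  (t=1,i=7, bit3=1)
  nb ...#.: next=#  (t=0,i=11, bit2=1)
  nb ....#: next=.  (t=0,i=10, bit1=0)
  nb .....: next=#  (t=0,i=8, bit0=1)
  bits 11101100100101101100011110101101 = 3969304493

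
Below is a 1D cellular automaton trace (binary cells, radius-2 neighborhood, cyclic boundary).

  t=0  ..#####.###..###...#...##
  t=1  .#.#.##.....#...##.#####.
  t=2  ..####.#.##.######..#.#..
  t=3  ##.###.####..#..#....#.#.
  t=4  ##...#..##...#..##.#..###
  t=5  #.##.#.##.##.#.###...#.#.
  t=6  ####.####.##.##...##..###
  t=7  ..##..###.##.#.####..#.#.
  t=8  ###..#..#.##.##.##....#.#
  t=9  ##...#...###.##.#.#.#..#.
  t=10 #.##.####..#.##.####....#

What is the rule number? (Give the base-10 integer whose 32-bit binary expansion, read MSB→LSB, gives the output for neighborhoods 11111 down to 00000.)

1634381147

  #####|.  b31=0 t=0,i=4
  ####.|#  b30=1 t=0,i=5
  ###.#|#  b29=1 t=0,i=6
  ###..|.  b28=0 t=0,i=10
  ##.##|.  b27=0 t=0,i=7
  ##.#.|.  b26=0 t=2,i=6
  ##..#|.  b25=0 t=0,i=0
  ##...|#  b24=1 t=0,i=16
  #.###|.  b23=0 t=0,i=8
  #.##.|#  b22=1 t=1,i=5
  #.#.#|#  b21=1 t=1,i=3
  #.#..|.  b20=0 t=2,i=22
  #..##|#  b19=1 t=0,i=1
  #..#.|.  b18=0 t=1,i=0
  #...#|#  b17=1 t=0,i=17
  #....|.  b16=0 t=1,i=8
  .####|#  b15=1 t=0,i=3
  .###.|.  b14=0 t=0,i=9
  .##.#|#  b13=1 t=1,i=17
  .##..|.  b12=0 t=0,i=24
  .#.##|#  b11=1 t=1,i=4
  .#.#.|#  b10=1 t=1,i=2
  .#..#|.  b9=0 t=3,i=14
  .#...|#  b8=1 t=0,i=20
  ..###|.  b7=0 t=0,i=2
  ..##.|#  b6=1 t=0,i=23
  ..#.#|.  b5=0 t=1,i=1
  ..#..|#  b4=1 t=0,i=19
  ...##|#  b3=1 t=0,i=22
  ...#.|.  b2=0 t=0,i=18
  ....#|#  b1=1 t=1,i=10
  .....|#  b0=1 t=1,i=9
  bits 01100001011010101010110101011011 = 1634381147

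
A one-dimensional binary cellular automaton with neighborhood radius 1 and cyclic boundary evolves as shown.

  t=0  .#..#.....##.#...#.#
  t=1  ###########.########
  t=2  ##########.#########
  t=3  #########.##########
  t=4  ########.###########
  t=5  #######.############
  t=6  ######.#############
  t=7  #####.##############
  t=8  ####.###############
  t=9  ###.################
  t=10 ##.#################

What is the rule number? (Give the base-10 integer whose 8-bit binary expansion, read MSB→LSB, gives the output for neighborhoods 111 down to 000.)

  ###|#  b7=1 t=1,i=0
  ##.|.  b6=0 t=0,i=11
  #.#|#  b5=1 t=0,i=0
  #..|#  b4=1 t=0,i=2
  .##|#  b3=1 t=0,i=10
  .#.|#  b2=1 t=0,i=1
  ..#|#  b1=1 t=0,i=3
  ...|#  b0=1 t=0,i=6
  bits 10111111 = 191

191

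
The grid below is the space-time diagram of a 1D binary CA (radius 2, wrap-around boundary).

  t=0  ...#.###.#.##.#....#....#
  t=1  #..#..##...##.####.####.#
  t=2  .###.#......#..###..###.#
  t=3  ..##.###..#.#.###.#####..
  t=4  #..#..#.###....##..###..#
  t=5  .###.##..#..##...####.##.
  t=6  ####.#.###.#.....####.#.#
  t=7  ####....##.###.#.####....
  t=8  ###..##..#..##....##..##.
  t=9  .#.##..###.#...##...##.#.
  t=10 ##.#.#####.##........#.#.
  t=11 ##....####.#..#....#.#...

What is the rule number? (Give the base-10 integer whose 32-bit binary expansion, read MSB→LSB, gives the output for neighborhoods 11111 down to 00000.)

  [31] ##### => #  t=3,i=20
  [30] ####. => #  t=1,i=16
  [29] ###.# => #  t=0,i=7
  [28] ###.. => .  t=2,i=17
  [27] ##.## => .  t=1,i=13
  [26] ##.#. => .  t=0,i=8
  [25] ##..# => #  t=1,i=1
  [24] ##... => .  t=1,i=8
  [23] #.### => .  t=0,i=5
  [22] #.##. => #  t=0,i=11
  [21] #.#.# => .  t=0,i=9
  [20] #.#.. => #  t=0,i=14
  [19] #..## => #  t=1,i=5
  [18] #..#. => #  t=1,i=2
  [17] #...# => .  t=0,i=1
  [16] #.... => #  t=0,i=16
  [15] .#### => #  t=1,i=15
  [14] .###. => #  t=0,i=6
  [13] .##.# => #  t=0,i=12
  [12] .##.. => .  t=1,i=0
  [11] .#.## => .  t=0,i=4
  [10] .#.#. => .  t=3,i=11
  [9] .#..# => .  t=1,i=4
  [8] .#... => #  t=0,i=0
  [7] ..### => #  t=2,i=15
  [6] ..##. => .  t=1,i=6
  [5] ..#.# => #  t=0,i=3
  [4] ..#.. => #  t=0,i=19
  [3] ...## => .  t=1,i=10
  [2] ...#. => .  t=0,i=2
  [1] ....# => #  t=0,i=17
  [0] ..... => .  t=2,i=8
  bits 11100010010111011110000110110010 = 3797803442

3797803442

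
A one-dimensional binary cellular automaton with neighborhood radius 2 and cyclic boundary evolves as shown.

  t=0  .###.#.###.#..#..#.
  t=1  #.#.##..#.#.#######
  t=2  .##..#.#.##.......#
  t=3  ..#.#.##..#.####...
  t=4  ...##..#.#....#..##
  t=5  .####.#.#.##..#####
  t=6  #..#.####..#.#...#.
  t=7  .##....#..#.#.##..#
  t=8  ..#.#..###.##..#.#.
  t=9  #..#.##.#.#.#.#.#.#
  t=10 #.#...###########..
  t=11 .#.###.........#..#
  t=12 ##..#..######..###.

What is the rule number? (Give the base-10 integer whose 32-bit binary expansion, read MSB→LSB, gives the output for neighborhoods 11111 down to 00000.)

1278179161

  [31] ##### => .  t=1,i=14
  [30] ####. => #  t=1,i=18
  [29] ###.# => .  t=0,i=3
  [28] ###.. => .  t=3,i=15
  [27] ##.## => #  t=5,i=0
  [26] ##.#. => #  t=0,i=4
  [25] ##..# => .  t=1,i=6
  [24] ##... => .  t=2,i=11
  [23] #.### => .  t=0,i=7
  [22] #.##. => .  t=1,i=4
  [21] #.#.# => #  t=0,i=5
  [20] #.#.. => .  t=0,i=11
  [19] #..## => #  t=0,i=0
  [18] #..#. => #  t=0,i=13
  [17] #...# => #  t=4,i=1
  [16] #.... => #  t=2,i=12
  [15] .#### => .  t=1,i=13
  [14] .###. => #  t=0,i=2
  [13] .##.# => #  t=9,i=6
  [12] .##.. => #  t=1,i=5
  [11] .#.## => .  t=0,i=6
  [10] .#.#. => #  t=1,i=9
  [9] .#..# => #  t=0,i=12
  [8] .#... => #  t=4,i=10
  [7] ..### => .  t=0,i=1
  [6] ..##. => #  t=4,i=3
  [5] ..#.# => .  t=1,i=8
  [4] ..#.. => #  t=0,i=14
  [3] ...## => #  t=4,i=2
  [2] ...#. => .  t=2,i=17
  [1] ....# => .  t=2,i=16
  [0] ..... => #  t=2,i=13
  bits 01001100001011110111011101011001 = 1278179161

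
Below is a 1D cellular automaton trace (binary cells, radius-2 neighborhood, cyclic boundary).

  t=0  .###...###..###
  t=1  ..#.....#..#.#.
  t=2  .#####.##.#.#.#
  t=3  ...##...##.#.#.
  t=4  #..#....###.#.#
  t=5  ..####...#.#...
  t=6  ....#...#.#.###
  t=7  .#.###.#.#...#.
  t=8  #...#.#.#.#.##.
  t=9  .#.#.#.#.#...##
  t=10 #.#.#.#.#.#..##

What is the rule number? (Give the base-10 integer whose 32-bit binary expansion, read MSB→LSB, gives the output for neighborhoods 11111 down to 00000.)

  [31] ##### => #  t=2,i=3
  [30] ####. => #  t=2,i=4
  [29] ###.# => .  t=0,i=14
  [28] ###.. => .  t=0,i=3
  [27] ##.## => .  t=0,i=0
  [26] ##.#. => #  t=2,i=9
  [25] ##..# => .  t=0,i=10
  [24] ##... => .  t=0,i=4
  [23] #.### => .  t=0,i=1
  [22] #.##. => .  t=2,i=7
  [21] #.#.# => .  t=2,i=10
  [20] #.#.. => .  t=1,i=13
  [19] #..## => #  t=0,i=11
  [18] #..#. => #  t=1,i=10
  [17] #...# => .  t=0,i=5
  [16] #.... => #  t=1,i=4
  [15] .#### => .  t=2,i=2
  [14] .###. => #  t=0,i=2
  [13] .##.# => #  t=2,i=8
  [12] .##.. => .  t=3,i=4
  [11] .#.## => .  t=2,i=0
  [10] .#.#. => #  t=1,i=12
  [9] .#..# => .  t=1,i=9
  [8] .#... => #  t=1,i=3
  [7] ..### => .  t=0,i=7
  [6] ..##. => #  t=3,i=3
  [5] ..#.# => .  t=1,i=11
  [4] ..#.. => #  t=1,i=2
  [3] ...## => .  t=0,i=6
  [2] ...#. => #  t=1,i=1
  [1] ....# => .  t=1,i=6
  [0] ..... => #  t=1,i=5
  bits 11000100000011010110010101010101 = 3289212245

3289212245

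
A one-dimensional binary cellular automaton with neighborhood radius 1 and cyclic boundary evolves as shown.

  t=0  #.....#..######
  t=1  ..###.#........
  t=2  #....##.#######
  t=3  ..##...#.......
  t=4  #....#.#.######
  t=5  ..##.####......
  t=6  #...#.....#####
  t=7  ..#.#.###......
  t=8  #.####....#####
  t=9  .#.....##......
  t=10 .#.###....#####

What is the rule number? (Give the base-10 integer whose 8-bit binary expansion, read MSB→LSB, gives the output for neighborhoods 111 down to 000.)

  ### -> .   bit 7 = 0  t=0,i=10
  ##. -> .   bit 6 = 0  t=0,i=0
  #.# -> #   bit 5 = 1  t=1,i=5
  #.. -> .   bit 4 = 0  t=0,i=1
  .## -> .   bit 3 = 0  t=0,i=9
  .#. -> #   bit 2 = 1  t=0,i=6
  ..# -> .   bit 1 = 0  t=0,i=5
  ... -> #   bit 0 = 1  t=0,i=2
  bits 00100101 = 37

37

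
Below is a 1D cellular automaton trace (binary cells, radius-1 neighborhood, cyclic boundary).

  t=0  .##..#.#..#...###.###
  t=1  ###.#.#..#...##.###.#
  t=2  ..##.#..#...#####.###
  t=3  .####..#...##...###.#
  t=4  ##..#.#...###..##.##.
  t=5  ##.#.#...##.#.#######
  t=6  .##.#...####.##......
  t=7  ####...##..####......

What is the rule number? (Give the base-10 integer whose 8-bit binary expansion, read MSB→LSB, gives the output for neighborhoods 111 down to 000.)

106

  [7] ### => .  t=0,i=15
  [6] ##. => #  t=0,i=2
  [5] #.# => #  t=0,i=0
  [4] #.. => .  t=0,i=3
  [3] .## => #  t=0,i=1
  [2] .#. => .  t=0,i=5
  [1] ..# => #  t=0,i=4
  [0] ... => .  t=0,i=12
  bits 01101010 = 106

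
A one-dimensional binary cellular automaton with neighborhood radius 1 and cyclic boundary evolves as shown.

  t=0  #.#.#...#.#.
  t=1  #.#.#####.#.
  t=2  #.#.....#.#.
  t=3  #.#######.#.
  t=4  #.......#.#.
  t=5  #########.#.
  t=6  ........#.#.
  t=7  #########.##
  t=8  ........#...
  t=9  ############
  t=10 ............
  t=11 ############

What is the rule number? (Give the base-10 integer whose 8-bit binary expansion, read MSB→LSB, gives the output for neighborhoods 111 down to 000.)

87

  ### -> .   bit 7 = 0  t=1,i=5
  ##. -> #   bit 6 = 1  t=1,i=8
  #.# -> .   bit 5 = 0  t=0,i=1
  #.. -> #   bit 4 = 1  t=0,i=5
  .## -> .   bit 3 = 0  t=1,i=4
  .#. -> #   bit 2 = 1  t=0,i=0
  ..# -> #   bit 1 = 1  t=0,i=7
  ... -> #   bit 0 = 1  t=0,i=6
  bits 01010111 = 87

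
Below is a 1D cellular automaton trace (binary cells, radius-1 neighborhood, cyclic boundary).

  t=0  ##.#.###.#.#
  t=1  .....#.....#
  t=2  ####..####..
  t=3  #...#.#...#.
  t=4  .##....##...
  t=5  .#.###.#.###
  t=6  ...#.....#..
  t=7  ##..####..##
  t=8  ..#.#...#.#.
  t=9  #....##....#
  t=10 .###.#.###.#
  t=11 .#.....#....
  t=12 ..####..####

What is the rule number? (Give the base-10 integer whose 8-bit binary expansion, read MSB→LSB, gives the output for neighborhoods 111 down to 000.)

25

  [7] ### => .  t=0,i=0
  [6] ##. => .  t=0,i=1
  [5] #.# => .  t=0,i=2
  [4] #.. => #  t=1,i=0
  [3] .## => #  t=0,i=5
  [2] .#. => .  t=0,i=3
  [1] ..# => .  t=1,i=4
  [0] ... => #  t=1,i=1
  bits 00011001 = 25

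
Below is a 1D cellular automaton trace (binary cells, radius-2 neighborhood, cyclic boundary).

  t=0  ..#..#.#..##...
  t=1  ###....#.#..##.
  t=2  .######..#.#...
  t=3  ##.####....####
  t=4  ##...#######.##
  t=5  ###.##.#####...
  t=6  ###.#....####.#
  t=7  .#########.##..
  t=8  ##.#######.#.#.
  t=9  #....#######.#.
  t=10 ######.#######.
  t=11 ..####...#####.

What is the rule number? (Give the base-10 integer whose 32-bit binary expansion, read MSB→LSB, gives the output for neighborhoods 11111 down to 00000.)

4118364574

  [31] ##### => #  t=2,i=3
  [30] ####. => #  t=2,i=5
  [29] ###.# => #  t=3,i=1
  [28] ###.. => #  t=1,i=2
  [27] ##.## => .  t=1,i=14
  [26] ##.#. => #  t=6,i=3
  [25] ##..# => .  t=2,i=7
  [24] ##... => #  t=0,i=12
  [23] #.### => .  t=1,i=0
  [22] #.##. => #  t=5,i=4
  [21] #.#.# => #  t=8,i=11
  [20] #.#.. => #  t=0,i=7
  [19] #..## => #  t=0,i=9
  [18] #..#. => .  t=0,i=4
  [17] #...# => .  t=4,i=3
  [16] #.... => #  t=0,i=13
  [15] .#### => .  t=2,i=2
  [14] .###. => #  t=1,i=1
  [13] .##.# => .  t=1,i=13
  [12] .##.. => .  t=0,i=11
  [11] .#.## => .  t=8,i=14
  [10] .#.#. => .  t=0,i=6
  [9] .#..# => .  t=0,i=3
  [8] .#... => #  t=2,i=12
  [7] ..### => #  t=2,i=1
  [6] ..##. => .  t=0,i=10
  [5] ..#.# => .  t=0,i=5
  [4] ..#.. => #  t=0,i=2
  [3] ...## => #  t=2,i=0
  [2] ...#. => #  t=0,i=1
  [1] ....# => #  t=0,i=0
  [0] ..... => .  t=0,i=14
  bits 11110101011110010100000110011110 = 4118364574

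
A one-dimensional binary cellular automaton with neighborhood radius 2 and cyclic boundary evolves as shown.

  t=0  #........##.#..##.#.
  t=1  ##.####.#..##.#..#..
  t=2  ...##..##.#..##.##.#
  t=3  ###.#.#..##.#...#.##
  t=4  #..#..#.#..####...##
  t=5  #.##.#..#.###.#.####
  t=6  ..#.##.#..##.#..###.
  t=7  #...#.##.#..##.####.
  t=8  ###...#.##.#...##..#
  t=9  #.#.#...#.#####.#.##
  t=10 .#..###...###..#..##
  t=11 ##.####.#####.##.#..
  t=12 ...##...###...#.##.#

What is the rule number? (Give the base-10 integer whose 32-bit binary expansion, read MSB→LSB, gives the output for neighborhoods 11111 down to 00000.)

  nb #####: next=#  (t=3,i=0, bit31=1)
  nb ####.: next=.  (t=1,i=5, bit30=0)
  nb ###.#: next=.  (t=1,i=6, bit29=0)
  nb ###..: next=#  (t=4,i=0, bit28=1)
  nb ##.##: next=.  (t=1,i=2, bit27=0)
  nb ##.#.: next=#  (t=0,i=11, bit26=1)
  nb ##..#: next=.  (t=2,i=5, bit25=0)
  nb ##...: next=.  (t=4,i=15, bit24=0)
  nb #.###: next=#  (t=1,i=3, bit23=1)
  nb #.##.: next=#  (t=2,i=16, bit22=1)
  nb #.#.#: next=.  (t=0,i=18, bit21=0)
  nb #.#..: next=#  (t=0,i=0, bit20=1)
  nb #..##: next=#  (t=0,i=14, bit19=1)
  nb #..#.: next=#  (t=1,i=16, bit18=1)
  nb #...#: next=#  (t=2,i=1, bit17=1)
  nb #....: next=.  (t=0,i=2, bit16=0)
  nb .####: next=#  (t=1,i=4, bit15=1)
  nb .###.: next=#  (t=4,i=19, bit14=1)
  nb .##.#: next=.  (t=0,i=10, bit13=0)
  nb .##..: next=#  (t=2,i=4, bit12=1)
  nb .#.##: next=.  (t=3,i=17, bit11=0)
  nb .#.#.: next=.  (t=0,i=19, bit10=0)
  nb .#..#: next=.  (t=0,i=13, bit9=0)
  nb .#...: next=#  (t=0,i=1, bit8=1)
  nb ..###: next=#  (t=4,i=11, bit7=1)
  nb ..##.: next=.  (t=0,i=9, bit6=0)
  nb ..#.#: next=.  (t=3,i=16, bit5=0)
  nb ..#..: next=#  (t=1,i=17, bit4=1)
  nb ...##: next=#  (t=0,i=8, bit3=1)
  nb ...#.: next=.  (t=3,i=15, bit2=0)
  nb ....#: next=.  (t=0,i=7, bit1=0)
  nb .....: next=#  (t=0,i=3, bit0=1)
  bits 10010100110111101101000110011001 = 2497630617

2497630617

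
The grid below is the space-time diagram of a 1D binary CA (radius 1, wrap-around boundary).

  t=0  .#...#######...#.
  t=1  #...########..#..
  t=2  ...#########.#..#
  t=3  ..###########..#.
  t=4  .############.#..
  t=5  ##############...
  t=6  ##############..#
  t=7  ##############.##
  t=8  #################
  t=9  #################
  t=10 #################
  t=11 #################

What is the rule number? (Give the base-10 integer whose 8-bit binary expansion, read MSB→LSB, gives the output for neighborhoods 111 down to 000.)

  [7] ### => #  t=0,i=6
  [6] ##. => #  t=0,i=11
  [5] #.# => #  t=2,i=12
  [4] #.. => .  t=0,i=2
  [3] .## => #  t=0,i=5
  [2] .#. => .  t=0,i=1
  [1] ..# => #  t=0,i=0
  [0] ... => .  t=0,i=3
  bits 11101010 = 234

234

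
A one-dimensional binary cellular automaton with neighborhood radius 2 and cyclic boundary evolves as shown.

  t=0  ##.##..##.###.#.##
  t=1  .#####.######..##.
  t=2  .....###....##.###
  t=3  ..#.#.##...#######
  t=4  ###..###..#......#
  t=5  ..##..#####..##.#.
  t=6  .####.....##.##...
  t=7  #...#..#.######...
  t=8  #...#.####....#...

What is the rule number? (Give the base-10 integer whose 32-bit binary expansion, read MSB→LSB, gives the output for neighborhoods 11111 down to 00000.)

  #####|.  b31=0 t=1,i=3
  ####.|.  b30=0 t=0,i=0
  ###.#|#  b29=1 t=0,i=1
  ###..|#  b28=1 t=1,i=12
  ##.##|#  b27=1 t=0,i=2
  ##.#.|.  b26=0 t=0,i=13
  ##..#|#  b25=1 t=0,i=5
  ##...|.  b24=0 t=2,i=0
  #.###|#  b23=1 t=0,i=10
  #.##.|#  b22=1 t=0,i=3
  #.#.#|.  b21=0 t=0,i=14
  #.#..|.  b20=0 t=5,i=16
  #..##|.  b19=0 t=0,i=6
  #..#.|#  b18=1 t=3,i=1
  #...#|.  b17=0 t=3,i=9
  #....|.  b16=0 t=2,i=1
  .####|.  b15=0 t=0,i=17
  .###.|#  b14=1 t=0,i=11
  .##.#|#  b13=1 t=0,i=8
  .##..|#  b12=1 t=0,i=4
  .#.##|#  b11=1 t=0,i=15
  .#.#.|.  b10=0 t=3,i=3
  .#..#|.  b9=0 t=7,i=5
  .#...|.  b8=0 t=4,i=11
  ..###|.  b7=0 t=1,i=1
  ..##.|#  b6=1 t=0,i=7
  ..#.#|#  b5=1 t=3,i=2
  ..#..|#  b4=1 t=4,i=10
  ...##|#  b3=1 t=2,i=4
  ...#.|.  b2=0 t=7,i=3
  ....#|.  b1=0 t=2,i=3
  .....|#  b0=1 t=2,i=2
  bits 00111010110001000111100001111001 = 985954425

985954425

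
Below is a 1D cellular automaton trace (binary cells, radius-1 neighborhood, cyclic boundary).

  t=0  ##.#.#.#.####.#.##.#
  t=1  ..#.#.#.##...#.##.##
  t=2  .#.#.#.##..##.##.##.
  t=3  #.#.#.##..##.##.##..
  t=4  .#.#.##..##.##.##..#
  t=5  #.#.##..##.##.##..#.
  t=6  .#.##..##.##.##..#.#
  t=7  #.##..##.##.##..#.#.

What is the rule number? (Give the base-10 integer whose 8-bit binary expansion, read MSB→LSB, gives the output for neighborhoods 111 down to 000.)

  ### -> .   bit 7 = 0  t=0,i=0
  ##. -> .   bit 6 = 0  t=0,i=1
  #.# -> #   bit 5 = 1  t=0,i=2
  #.. -> .   bit 4 = 0  t=1,i=0
  .## -> #   bit 3 = 1  t=0,i=9
  .#. -> .   bit 2 = 0  t=0,i=3
  ..# -> #   bit 1 = 1  t=1,i=1
  ... -> #   bit 0 = 1  t=1,i=11
  bits 00101011 = 43

43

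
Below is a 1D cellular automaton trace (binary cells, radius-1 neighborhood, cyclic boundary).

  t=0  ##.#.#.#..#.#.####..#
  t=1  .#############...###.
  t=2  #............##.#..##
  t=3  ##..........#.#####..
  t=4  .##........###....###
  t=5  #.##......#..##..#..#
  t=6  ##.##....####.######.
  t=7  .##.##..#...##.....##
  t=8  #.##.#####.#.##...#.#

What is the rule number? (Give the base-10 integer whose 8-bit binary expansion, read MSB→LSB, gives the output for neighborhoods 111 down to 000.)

  ###|.  b7=0 t=0,i=0
  ##.|#  b6=1 t=0,i=1
  #.#|#  b5=1 t=0,i=2
  #..|#  b4=1 t=0,i=8
  .##|.  b3=0 t=0,i=14
  .#.|#  b2=1 t=0,i=3
  ..#|#  b1=1 t=0,i=9
  ...|.  b0=0 t=1,i=15
  bits 01110110 = 118

118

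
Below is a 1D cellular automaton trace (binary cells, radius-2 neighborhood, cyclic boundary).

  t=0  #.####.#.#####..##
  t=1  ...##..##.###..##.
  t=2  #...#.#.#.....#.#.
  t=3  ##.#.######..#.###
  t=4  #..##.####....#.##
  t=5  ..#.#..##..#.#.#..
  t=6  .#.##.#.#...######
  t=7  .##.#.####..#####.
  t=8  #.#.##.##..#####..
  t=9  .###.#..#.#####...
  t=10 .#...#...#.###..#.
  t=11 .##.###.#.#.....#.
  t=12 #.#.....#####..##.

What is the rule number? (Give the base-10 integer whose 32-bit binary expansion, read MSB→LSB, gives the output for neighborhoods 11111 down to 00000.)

  [31] ##### => #  t=0,i=11
  [30] ####. => #  t=0,i=4
  [29] ###.# => .  t=0,i=0
  [28] ###.. => .  t=0,i=13
  [27] ##.## => .  t=0,i=1
  [26] ##.#. => .  t=0,i=6
  [25] ##..# => .  t=0,i=14
  [24] ##... => .  t=1,i=17
  [23] #.### => .  t=0,i=2
  [22] #.##. => .  t=6,i=3
  [21] #.#.# => #  t=0,i=7
  [20] #.#.. => #  t=2,i=0
  [19] #..## => #  t=0,i=15
  [18] #..#. => .  t=3,i=12
  [17] #...# => .  t=2,i=2
  [16] #.... => #  t=1,i=0
  [15] .#### => #  t=0,i=3
  [14] .###. => .  t=0,i=17
  [13] .##.# => #  t=1,i=8
  [12] .##.. => #  t=1,i=4
  [11] .#.## => #  t=0,i=8
  [10] .#.#. => #  t=2,i=5
  [9] .#..# => .  t=5,i=5
  [8] .#... => #  t=2,i=1
  [7] ..### => #  t=0,i=16
  [6] ..##. => .  t=1,i=3
  [5] ..#.# => .  t=2,i=4
  [4] ..#.. => #  t=10,i=1
  [3] ...## => .  t=1,i=2
  [2] ...#. => #  t=2,i=3
  [1] ....# => .  t=1,i=1
  [0] ..... => .  t=2,i=11
  bits 11000000001110011011110110010100 = 3225009556

3225009556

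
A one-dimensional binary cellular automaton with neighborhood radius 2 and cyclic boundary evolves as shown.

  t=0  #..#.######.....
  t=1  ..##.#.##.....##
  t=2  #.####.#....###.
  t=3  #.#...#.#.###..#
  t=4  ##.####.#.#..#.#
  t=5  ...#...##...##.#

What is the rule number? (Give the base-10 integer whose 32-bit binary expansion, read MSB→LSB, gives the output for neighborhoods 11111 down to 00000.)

  #####|#  b31=1 t=0,i=7
  ####.|.  b30=0 t=0,i=9
  ###.#|.  b29=0 t=2,i=5
  ###..|.  b28=0 t=0,i=10
  ##.##|.  b27=0 t=4,i=2
  ##.#.|#  b26=1 t=1,i=4
  ##..#|#  b25=1 t=1,i=0
  ##...|.  b24=0 t=0,i=11
  #.###|#  b23=1 t=0,i=5
  #.##.|#  b22=1 t=1,i=7
  #.#.#|#  b21=1 t=1,i=5
  #.#..|.  b20=0 t=2,i=7
  #..##|.  b19=0 t=1,i=1
  #..#.|#  b18=1 t=0,i=2
  #...#|#  b17=1 t=3,i=4
  #....|.  b16=0 t=0,i=12
  .####|.  b15=0 t=0,i=6
  .###.|.  b14=0 t=2,i=13
  .##.#|#  b13=1 t=1,i=3
  .##..|.  b12=0 t=1,i=8
  .#.##|.  b11=0 t=0,i=4
  .#.#.|.  b10=0 t=3,i=7
  .#..#|.  b9=0 t=0,i=1
  .#...|#  b8=1 t=2,i=8
  ..###|#  b7=1 t=2,i=12
  ..##.|#  b6=1 t=1,i=2
  ..#.#|#  b5=1 t=0,i=3
  ..#..|.  b4=0 t=0,i=0
  ...##|#  b3=1 t=1,i=13
  ...#.|#  b2=1 t=0,i=15
  ....#|#  b1=1 t=0,i=14
  .....|.  b0=0 t=0,i=13
  bits 10000110111001100010000111101110 = 2263228910

2263228910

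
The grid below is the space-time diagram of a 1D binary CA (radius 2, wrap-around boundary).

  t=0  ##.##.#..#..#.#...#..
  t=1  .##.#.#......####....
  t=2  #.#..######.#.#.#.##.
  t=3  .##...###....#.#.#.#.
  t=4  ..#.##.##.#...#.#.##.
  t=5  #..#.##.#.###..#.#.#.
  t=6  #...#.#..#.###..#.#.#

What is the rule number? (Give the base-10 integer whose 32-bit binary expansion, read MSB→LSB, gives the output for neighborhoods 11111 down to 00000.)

2585001225

  nb #####: next=#  (t=2,i=7, bit31=1)
  nb ####.: next=.  (t=1,i=15, bit30=0)
  nb ###.#: next=.  (t=2,i=10, bit29=0)
  nb ###..: next=#  (t=1,i=16, bit28=1)
  nb ##.##: next=#  (t=0,i=2, bit27=1)
  nb ##.#.: next=.  (t=0,i=5, bit26=0)
  nb ##..#: next=#  (t=5,i=13, bit25=1)
  nb ##...: next=.  (t=1,i=17, bit24=0)
  nb #.###: next=.  (t=5,i=10, bit23=0)
  nb #.##.: next=.  (t=0,i=3, bit22=0)
  nb #.#.#: next=.  (t=1,i=4, bit21=0)
  nb #.#..: next=#  (t=0,i=6, bit20=1)
  nb #..##: next=.  (t=0,i=20, bit19=0)
  nb #..#.: next=.  (t=0,i=8, bit18=0)
  nb #...#: next=#  (t=0,i=16, bit17=1)
  nb #....: next=#  (t=1,i=8, bit16=1)
  nb .####: next=#  (t=1,i=14, bit15=1)
  nb .###.: next=#  (t=3,i=7, bit14=1)
  nb .##.#: next=#  (t=0,i=1, bit13=1)
  nb .##..: next=#  (t=3,i=2, bit12=1)
  nb .#.##: next=#  (t=2,i=17, bit11=1)
  nb .#.#.: next=#  (t=0,i=13, bit10=1)
  nb .#..#: next=.  (t=0,i=7, bit9=0)
  nb .#...: next=#  (t=0,i=15, bit8=1)
  nb ..###: next=.  (t=1,i=13, bit7=0)
  nb ..##.: next=.  (t=0,i=0, bit6=0)
  nb ..#.#: next=.  (t=0,i=12, bit5=0)
  nb ..#..: next=.  (t=0,i=9, bit4=0)
  nb ...##: next=#  (t=1,i=0, bit3=1)
  nb ...#.: next=.  (t=0,i=17, bit2=0)
  nb ....#: next=.  (t=1,i=11, bit1=0)
  nb .....: next=#  (t=1,i=9, bit0=1)
  bits 10011010000100111111110100001001 = 2585001225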